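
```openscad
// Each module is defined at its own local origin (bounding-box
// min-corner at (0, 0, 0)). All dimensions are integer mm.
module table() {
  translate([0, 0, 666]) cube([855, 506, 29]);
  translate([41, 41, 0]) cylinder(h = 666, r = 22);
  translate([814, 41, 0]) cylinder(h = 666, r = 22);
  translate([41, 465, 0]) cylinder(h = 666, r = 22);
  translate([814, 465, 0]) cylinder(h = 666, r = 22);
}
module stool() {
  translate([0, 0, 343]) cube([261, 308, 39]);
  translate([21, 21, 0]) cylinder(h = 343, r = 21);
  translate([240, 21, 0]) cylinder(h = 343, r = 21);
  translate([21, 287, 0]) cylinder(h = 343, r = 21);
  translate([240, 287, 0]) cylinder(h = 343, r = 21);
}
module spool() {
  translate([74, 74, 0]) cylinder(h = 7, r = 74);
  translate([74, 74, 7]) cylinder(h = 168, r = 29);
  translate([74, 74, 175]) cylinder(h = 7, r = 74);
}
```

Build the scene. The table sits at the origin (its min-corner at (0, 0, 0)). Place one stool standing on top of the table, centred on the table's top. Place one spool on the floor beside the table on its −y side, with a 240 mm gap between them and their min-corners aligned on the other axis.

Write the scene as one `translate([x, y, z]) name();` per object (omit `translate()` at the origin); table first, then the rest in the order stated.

table();
translate([297, 99, 695]) stool();
translate([0, -388, 0]) spool();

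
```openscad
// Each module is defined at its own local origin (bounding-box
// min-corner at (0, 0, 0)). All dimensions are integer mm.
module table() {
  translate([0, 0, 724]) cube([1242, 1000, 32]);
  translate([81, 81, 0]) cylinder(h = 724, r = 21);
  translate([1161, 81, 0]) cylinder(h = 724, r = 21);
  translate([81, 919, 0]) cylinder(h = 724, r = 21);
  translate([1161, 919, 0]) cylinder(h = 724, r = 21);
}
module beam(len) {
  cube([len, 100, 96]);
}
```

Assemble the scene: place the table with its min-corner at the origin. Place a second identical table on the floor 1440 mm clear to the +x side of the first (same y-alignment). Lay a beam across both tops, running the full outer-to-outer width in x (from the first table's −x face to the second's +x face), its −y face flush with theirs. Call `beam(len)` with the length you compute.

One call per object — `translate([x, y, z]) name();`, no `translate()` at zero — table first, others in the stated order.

table();
translate([2682, 0, 0]) table();
translate([0, 0, 756]) beam(3924);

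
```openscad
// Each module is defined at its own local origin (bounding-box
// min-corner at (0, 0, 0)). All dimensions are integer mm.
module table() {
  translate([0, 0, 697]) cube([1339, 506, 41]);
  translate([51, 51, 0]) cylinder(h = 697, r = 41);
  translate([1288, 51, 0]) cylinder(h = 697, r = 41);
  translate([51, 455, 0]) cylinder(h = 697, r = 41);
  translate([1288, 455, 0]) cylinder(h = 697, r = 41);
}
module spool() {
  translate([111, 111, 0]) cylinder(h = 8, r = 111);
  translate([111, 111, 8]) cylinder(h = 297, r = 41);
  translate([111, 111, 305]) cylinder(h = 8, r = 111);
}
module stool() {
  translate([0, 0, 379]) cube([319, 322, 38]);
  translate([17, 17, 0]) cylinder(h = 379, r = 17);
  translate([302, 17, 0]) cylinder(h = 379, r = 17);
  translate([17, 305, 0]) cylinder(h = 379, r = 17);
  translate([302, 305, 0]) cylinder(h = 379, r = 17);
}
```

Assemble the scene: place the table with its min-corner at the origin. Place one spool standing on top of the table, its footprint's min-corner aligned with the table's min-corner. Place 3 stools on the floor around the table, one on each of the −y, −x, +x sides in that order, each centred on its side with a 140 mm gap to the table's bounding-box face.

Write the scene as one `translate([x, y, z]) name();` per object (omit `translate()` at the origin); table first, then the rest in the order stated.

table();
translate([0, 0, 738]) spool();
translate([510, -462, 0]) stool();
translate([-459, 92, 0]) stool();
translate([1479, 92, 0]) stool();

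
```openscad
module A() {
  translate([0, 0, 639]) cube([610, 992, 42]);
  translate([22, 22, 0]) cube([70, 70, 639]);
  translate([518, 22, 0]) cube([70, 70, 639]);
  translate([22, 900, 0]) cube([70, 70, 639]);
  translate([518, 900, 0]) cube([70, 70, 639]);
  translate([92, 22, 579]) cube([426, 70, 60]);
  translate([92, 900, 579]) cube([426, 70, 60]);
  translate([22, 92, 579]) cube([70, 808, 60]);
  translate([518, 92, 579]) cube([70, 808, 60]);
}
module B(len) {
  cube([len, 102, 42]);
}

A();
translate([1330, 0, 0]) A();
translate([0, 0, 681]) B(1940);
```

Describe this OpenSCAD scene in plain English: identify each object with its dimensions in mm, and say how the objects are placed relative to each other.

A is a table: top 610 mm (x) × 992 mm (y), 42 mm thick, upper face at z = 681 mm, on four 70×70 mm square legs, each inset 22 mm from the nearest pair of top edges, running from z = 0 to the bottom of the top. Four apron rails, 70 mm thick and 60 mm tall, run between adjacent legs with their top edges flush with the underside of the top and their outer faces flush with the legs' outer faces.

B is a rectangular beam 1940 mm long (x), 102 mm deep (y), 42 mm thick (z).

The beam spans the tops of two tables placed 720 mm apart, resting at z = 681 mm.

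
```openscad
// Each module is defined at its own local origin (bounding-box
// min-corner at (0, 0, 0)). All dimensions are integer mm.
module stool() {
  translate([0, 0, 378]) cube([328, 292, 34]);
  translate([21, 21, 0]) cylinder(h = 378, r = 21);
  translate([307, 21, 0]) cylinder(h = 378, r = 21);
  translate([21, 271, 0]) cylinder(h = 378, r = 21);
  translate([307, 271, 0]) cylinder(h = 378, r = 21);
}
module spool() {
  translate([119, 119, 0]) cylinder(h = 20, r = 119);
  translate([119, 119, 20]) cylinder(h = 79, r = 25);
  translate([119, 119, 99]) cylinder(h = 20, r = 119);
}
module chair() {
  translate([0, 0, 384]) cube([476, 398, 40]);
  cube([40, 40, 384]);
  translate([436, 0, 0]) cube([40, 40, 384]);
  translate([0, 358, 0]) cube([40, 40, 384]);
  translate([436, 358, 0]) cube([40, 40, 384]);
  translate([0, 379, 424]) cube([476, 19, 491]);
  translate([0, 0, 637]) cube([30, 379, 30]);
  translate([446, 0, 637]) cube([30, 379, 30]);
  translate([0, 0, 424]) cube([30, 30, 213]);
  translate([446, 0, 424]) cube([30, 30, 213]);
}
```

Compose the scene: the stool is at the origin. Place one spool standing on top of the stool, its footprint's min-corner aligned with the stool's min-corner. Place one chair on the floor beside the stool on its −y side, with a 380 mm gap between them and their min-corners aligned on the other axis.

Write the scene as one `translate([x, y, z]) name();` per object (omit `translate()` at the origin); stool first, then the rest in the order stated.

stool();
translate([0, 0, 412]) spool();
translate([0, -778, 0]) chair();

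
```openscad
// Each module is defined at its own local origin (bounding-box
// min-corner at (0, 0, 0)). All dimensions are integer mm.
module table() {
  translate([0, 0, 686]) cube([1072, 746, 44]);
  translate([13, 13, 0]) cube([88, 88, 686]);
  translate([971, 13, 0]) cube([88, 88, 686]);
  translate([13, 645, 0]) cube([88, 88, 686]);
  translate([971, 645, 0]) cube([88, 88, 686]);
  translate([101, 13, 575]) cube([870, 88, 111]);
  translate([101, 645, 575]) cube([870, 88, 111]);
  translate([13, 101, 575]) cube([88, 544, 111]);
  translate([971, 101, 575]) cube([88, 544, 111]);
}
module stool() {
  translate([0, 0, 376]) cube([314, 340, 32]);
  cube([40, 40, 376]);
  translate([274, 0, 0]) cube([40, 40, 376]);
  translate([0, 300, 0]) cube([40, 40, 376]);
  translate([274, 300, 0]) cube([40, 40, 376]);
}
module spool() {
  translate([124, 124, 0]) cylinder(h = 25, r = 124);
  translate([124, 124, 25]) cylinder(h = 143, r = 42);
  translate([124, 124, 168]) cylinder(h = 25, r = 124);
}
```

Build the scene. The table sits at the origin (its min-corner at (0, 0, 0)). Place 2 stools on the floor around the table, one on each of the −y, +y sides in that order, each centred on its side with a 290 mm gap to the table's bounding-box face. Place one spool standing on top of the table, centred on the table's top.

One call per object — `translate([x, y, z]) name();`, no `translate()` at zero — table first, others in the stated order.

table();
translate([379, -630, 0]) stool();
translate([379, 1036, 0]) stool();
translate([412, 249, 730]) spool();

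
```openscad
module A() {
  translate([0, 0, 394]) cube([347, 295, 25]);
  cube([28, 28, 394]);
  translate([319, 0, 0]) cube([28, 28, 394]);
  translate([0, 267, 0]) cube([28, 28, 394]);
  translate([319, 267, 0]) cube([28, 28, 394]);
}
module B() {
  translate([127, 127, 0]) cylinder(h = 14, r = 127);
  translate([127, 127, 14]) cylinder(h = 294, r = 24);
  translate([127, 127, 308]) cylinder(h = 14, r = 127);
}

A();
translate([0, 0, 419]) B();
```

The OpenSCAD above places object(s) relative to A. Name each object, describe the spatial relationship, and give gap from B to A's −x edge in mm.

The spool's min-x is at 0; the stool's min-x is 0; gap = 0 mm.

A is a stool. B is a spool. The spool is on top of the stool. The gap from the spool to the stool's −x edge is 0 mm.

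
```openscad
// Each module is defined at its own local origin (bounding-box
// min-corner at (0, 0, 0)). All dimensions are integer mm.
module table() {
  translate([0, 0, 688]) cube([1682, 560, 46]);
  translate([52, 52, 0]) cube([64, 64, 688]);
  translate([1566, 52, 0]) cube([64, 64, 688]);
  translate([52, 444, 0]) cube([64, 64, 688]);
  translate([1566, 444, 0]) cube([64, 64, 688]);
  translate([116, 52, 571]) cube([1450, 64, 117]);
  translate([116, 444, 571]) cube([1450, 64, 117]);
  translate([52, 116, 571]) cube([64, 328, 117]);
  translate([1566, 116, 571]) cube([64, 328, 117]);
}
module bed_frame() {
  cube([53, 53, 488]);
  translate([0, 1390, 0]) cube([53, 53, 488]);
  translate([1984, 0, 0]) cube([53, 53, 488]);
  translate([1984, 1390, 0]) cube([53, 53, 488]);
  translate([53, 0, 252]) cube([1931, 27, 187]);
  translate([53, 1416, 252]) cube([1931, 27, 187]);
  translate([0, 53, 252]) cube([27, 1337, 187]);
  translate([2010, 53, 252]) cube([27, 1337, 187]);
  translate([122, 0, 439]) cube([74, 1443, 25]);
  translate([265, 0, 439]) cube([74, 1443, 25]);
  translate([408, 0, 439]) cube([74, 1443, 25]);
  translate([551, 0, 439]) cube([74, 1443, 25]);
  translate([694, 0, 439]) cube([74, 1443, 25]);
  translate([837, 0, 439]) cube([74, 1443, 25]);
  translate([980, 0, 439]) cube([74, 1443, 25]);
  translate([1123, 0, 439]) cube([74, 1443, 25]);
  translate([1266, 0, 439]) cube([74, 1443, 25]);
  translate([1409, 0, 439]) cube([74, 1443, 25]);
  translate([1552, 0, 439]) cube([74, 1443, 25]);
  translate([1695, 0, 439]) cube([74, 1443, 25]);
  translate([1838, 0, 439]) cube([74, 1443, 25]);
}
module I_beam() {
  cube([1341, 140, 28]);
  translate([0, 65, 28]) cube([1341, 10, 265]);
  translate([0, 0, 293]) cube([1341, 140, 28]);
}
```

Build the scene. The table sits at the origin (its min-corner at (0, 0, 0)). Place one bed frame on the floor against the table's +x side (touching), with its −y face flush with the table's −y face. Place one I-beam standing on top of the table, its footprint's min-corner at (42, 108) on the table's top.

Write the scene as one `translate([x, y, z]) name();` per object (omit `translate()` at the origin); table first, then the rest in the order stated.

table();
translate([1682, 0, 0]) bed_frame();
translate([42, 108, 734]) I_beam();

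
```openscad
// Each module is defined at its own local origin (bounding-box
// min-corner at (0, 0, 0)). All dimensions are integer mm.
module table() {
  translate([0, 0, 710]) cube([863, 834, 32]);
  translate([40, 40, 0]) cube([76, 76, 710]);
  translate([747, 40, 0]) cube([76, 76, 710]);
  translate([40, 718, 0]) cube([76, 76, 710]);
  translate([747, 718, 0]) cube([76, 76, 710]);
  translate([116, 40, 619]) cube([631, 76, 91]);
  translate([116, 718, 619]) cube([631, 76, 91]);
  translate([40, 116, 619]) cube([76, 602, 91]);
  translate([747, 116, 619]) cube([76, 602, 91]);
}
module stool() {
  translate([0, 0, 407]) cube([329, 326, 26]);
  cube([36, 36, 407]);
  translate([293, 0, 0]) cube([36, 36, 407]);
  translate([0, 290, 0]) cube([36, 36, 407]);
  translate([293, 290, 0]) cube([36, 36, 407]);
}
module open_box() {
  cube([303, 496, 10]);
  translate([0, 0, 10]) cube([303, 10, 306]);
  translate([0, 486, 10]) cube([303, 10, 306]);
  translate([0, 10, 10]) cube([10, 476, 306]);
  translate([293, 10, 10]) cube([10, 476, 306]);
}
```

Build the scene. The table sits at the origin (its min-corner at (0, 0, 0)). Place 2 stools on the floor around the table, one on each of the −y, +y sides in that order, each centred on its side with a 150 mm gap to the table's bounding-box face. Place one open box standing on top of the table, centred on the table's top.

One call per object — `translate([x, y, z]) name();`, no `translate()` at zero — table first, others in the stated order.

table();
translate([267, -476, 0]) stool();
translate([267, 984, 0]) stool();
translate([280, 169, 742]) open_box();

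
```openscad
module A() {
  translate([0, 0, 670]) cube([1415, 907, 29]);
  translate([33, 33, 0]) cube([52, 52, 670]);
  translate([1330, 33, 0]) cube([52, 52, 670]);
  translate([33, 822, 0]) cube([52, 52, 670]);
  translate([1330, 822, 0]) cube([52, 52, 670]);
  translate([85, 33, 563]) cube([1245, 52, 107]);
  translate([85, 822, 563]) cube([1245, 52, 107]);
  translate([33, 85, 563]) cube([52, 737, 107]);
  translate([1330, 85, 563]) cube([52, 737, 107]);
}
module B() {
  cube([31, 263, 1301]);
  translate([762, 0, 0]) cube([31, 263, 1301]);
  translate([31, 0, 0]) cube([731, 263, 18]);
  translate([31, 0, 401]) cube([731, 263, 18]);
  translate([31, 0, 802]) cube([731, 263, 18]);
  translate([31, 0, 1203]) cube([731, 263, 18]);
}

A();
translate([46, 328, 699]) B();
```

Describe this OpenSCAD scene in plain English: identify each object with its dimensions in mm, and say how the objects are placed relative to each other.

A is a table with a 1415×907 mm rectangular top, 29 mm thick, top surface at z = 699 mm, supported by four 52×52 mm square legs, each inset 33 mm from the nearest pair of top edges, running from the floor. Four apron rails, 52 mm thick and 107 mm tall, run between adjacent legs with their top edges flush with the underside of the top and their outer faces flush with the legs' outer faces.

B is an open bookshelf. Two side panels, each 31 mm thick, 263 mm deep and 1301 mm tall, stand 793 mm apart (outside-to-outside). Between them sit 4 shelves, each 18 mm thick and 263 mm deep, spanning the full gap between the sides. The bottom shelf rests on the floor (its underside at z = 0) and the clear gap between one shelf's top and the next shelf's underside is 383 mm.

The bookshelf is on top of the table.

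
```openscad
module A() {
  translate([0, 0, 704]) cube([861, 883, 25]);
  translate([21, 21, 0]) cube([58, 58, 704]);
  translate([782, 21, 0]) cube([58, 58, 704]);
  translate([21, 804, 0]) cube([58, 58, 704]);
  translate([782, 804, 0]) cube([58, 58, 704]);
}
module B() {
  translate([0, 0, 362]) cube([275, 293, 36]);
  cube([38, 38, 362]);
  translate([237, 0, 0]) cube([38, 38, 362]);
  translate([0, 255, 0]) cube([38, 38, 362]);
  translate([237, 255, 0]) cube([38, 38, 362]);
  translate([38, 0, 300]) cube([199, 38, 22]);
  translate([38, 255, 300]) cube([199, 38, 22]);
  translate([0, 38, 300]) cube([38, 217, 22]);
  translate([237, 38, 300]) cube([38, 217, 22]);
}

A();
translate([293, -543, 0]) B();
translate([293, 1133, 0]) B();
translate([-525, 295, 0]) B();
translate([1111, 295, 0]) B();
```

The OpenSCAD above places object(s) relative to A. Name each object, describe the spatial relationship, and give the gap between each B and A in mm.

A is a table. B is a stool. Four stools sit around the table at the −y, +y, −x, +x sides. The gap between each stool and the table is 250 mm.

Each stool's nearest face is 250 mm from the table's bounding box.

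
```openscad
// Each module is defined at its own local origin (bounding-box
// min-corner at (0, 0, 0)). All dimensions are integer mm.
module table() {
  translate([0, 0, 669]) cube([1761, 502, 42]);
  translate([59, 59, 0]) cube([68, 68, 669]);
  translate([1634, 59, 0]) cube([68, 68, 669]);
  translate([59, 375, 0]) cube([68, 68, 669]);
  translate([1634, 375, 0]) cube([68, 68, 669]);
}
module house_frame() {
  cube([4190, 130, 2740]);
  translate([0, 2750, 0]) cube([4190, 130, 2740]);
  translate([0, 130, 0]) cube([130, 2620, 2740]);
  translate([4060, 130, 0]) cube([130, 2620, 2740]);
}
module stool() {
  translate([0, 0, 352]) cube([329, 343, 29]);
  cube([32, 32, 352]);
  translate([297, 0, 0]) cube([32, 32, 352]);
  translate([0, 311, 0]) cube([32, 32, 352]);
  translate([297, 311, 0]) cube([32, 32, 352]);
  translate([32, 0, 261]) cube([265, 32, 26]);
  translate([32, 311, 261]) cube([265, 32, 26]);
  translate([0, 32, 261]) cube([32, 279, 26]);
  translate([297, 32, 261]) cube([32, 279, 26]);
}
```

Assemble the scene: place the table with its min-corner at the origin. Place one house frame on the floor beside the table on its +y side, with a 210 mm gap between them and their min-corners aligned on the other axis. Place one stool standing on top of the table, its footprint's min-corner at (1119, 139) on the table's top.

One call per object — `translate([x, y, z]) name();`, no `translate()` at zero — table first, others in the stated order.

table();
translate([0, 712, 0]) house_frame();
translate([1119, 139, 711]) stool();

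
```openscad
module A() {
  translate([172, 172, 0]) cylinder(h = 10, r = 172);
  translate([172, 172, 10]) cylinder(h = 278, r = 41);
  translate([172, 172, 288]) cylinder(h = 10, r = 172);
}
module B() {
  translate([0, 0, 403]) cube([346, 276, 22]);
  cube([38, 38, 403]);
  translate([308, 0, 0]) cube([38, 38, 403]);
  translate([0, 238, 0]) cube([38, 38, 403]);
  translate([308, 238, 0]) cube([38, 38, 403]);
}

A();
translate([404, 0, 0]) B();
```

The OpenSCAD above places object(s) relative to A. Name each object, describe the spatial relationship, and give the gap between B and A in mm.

A is a spool. B is a stool. The stool is on the floor beside the spool on its +x side. The gap between the stool and the spool is 60 mm.

The stool's nearest face is 60 mm from the spool's +x face.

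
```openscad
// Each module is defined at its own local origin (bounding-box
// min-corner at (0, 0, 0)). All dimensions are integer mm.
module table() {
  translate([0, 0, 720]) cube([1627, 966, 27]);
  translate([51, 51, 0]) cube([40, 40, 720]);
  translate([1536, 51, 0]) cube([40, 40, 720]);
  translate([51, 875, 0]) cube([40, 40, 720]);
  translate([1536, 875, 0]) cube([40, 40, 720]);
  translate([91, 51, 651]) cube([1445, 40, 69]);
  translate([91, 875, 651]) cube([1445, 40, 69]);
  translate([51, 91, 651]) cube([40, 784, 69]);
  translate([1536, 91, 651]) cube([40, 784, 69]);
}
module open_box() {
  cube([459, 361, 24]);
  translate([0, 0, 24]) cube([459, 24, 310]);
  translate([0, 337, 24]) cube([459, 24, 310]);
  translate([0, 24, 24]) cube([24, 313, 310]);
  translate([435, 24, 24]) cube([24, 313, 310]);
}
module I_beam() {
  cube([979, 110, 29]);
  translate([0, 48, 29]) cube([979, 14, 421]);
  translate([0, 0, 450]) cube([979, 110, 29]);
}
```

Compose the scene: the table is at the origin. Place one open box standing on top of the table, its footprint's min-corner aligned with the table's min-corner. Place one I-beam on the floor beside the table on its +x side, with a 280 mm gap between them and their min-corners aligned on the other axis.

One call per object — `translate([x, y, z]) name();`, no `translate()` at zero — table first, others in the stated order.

table();
translate([0, 0, 747]) open_box();
translate([1907, 0, 0]) I_beam();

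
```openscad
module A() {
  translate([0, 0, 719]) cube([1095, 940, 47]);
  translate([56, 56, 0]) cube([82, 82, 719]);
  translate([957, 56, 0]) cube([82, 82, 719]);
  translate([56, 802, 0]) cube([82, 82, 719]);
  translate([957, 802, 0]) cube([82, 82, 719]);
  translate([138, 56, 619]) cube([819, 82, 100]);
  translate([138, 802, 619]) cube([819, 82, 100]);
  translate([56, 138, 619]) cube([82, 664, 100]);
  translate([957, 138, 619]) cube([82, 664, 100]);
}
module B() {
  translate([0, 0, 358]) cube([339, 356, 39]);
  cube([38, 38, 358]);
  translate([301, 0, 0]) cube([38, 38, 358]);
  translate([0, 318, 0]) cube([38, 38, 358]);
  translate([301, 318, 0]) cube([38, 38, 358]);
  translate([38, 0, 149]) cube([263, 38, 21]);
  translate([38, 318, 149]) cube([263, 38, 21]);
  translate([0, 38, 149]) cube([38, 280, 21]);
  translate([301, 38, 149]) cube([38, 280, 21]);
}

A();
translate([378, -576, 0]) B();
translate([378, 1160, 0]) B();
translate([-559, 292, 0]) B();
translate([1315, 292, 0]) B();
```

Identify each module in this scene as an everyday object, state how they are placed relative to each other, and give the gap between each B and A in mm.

A is a table. B is a stool. Four stools sit around the table at the −y, +y, −x, +x sides. The gap between each stool and the table is 220 mm.

Each stool's nearest face is 220 mm from the table's bounding box.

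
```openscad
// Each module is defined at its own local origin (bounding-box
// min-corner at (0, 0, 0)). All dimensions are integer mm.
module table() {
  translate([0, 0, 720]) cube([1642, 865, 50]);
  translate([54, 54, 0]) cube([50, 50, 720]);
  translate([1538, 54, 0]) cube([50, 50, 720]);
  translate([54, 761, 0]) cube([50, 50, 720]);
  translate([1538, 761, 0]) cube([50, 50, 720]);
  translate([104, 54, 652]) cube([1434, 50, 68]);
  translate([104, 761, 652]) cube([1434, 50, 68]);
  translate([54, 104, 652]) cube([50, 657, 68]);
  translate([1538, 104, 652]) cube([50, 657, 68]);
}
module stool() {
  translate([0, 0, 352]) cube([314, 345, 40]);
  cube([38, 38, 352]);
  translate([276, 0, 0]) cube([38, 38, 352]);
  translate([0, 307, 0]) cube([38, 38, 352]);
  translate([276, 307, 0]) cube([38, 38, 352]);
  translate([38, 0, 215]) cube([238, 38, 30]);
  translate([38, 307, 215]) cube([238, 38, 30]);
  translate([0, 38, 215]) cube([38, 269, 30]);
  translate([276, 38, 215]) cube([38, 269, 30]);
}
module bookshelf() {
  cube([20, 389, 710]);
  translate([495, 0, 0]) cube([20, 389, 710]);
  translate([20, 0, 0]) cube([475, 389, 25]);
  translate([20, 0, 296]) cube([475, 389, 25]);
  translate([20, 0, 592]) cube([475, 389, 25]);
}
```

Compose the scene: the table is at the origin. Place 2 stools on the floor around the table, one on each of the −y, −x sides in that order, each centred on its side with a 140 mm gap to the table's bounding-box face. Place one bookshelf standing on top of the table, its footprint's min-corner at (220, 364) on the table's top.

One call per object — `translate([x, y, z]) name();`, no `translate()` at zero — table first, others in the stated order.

table();
translate([664, -485, 0]) stool();
translate([-454, 260, 0]) stool();
translate([220, 364, 770]) bookshelf();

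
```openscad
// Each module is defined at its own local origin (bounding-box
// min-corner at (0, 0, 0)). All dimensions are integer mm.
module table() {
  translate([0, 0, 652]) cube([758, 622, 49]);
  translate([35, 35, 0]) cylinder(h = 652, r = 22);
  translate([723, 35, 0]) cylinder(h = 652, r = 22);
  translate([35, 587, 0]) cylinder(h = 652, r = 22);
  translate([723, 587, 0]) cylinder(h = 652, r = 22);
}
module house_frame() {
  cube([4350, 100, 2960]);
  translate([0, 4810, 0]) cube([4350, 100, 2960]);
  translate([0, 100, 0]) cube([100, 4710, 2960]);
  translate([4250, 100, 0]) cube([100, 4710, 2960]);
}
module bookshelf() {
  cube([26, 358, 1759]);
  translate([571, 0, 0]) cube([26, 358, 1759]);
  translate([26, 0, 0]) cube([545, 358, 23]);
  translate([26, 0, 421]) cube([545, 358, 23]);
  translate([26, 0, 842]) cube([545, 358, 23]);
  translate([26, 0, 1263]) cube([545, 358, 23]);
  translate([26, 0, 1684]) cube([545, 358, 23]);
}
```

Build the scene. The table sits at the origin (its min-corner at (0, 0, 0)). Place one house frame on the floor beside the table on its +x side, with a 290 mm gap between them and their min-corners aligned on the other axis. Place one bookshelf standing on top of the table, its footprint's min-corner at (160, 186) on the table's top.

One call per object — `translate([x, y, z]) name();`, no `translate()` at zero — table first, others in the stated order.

table();
translate([1048, 0, 0]) house_frame();
translate([160, 186, 701]) bookshelf();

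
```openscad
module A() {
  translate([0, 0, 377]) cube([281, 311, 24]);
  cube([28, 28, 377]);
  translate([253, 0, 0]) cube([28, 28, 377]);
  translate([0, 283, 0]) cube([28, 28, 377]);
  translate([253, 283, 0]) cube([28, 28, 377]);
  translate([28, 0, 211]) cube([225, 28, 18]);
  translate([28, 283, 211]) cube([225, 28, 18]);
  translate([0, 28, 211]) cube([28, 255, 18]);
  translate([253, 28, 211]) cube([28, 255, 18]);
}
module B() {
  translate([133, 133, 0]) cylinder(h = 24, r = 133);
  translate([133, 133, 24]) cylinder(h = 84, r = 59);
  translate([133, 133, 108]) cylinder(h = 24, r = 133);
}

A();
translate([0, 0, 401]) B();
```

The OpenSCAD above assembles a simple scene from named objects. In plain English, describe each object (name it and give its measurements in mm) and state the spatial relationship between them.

A is a four-legged stool. The seat is 281×311 mm, 24 mm thick, top at z = 401 mm. It stands on four square legs, each 28×28 mm in cross-section, from z = 0 to the seat underside, each flush with a corner of the seat. Four stretchers, 28 mm wide and 18 mm tall, connect adjacent legs with their undersides at z = 211 mm, each running between the inner faces of the legs it joins and aligned with the legs' outer faces on the other axis.

B is a spool: two coaxial disc flanges of radius 133 mm and thickness 24 mm, joined by a core cylinder of radius 59 mm and height 84 mm. The lower flange rests on z = 0 and the three cylinders share a vertical axis.

The spool is on top of the stool.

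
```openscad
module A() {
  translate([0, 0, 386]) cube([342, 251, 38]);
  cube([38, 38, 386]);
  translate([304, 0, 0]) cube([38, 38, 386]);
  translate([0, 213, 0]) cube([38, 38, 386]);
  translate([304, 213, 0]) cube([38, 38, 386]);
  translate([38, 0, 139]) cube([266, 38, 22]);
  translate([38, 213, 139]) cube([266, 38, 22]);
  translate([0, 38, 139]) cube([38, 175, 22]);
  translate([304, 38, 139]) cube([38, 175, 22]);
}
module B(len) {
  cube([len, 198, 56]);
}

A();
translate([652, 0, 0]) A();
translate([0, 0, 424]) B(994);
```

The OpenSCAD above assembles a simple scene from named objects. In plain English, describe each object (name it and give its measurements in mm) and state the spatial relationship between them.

A is a four-legged stool. The seat is a 342×251×38 mm slab whose top surface is at z = 424 mm; four square legs, each 38×38 mm in cross-section, run from the floor (z = 0) to the underside of the seat, each flush with a corner of the seat. Four stretchers, 38 mm wide and 22 mm tall, connect adjacent legs with their undersides at z = 139 mm, each running between the inner faces of the legs it joins and aligned with the legs' outer faces on the other axis.

B is a rectangular beam 994 mm long (x), 198 mm deep (y), 56 mm thick (z).

The beam spans the tops of two stools placed 310 mm apart, resting at z = 424 mm.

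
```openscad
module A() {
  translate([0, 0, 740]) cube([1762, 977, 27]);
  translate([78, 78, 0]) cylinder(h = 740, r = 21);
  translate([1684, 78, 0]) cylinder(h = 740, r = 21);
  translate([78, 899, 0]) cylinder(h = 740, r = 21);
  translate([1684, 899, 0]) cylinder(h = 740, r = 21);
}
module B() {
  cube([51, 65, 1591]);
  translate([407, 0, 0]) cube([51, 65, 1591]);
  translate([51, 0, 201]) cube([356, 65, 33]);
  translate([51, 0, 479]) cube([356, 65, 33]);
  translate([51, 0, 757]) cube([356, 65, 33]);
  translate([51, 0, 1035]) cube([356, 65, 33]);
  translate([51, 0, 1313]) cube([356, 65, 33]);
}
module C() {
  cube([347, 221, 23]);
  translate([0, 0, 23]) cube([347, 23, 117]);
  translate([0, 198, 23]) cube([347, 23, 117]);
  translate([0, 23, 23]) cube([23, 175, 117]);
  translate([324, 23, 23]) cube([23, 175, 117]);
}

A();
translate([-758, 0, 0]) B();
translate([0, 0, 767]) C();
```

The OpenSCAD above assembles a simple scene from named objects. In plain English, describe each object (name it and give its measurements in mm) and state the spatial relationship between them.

A is a table: top 1762 mm (x) × 977 mm (y), 27 mm thick, upper face at z = 767 mm, on four round legs of 42 mm diameter, each leg's bounding box inset 57 mm from the nearest pair of top edges, running from z = 0 to the bottom of the top.

B is a wooden ladder with two side rails of 51×65 mm section and 1591 mm height, set 458 mm apart overall. Between them run 5 rectangular rungs (65 mm deep, 33 mm thick), front faces flush with the rails' −y face. The bottom of the first rung is 201 mm above the floor and each subsequent rung is 278 mm higher than the one below.

C is an open storage box with external size 347×221×140 mm and wall thickness 23 mm (the base is also 23 mm thick). The base covers the whole footprint; the four walls stand on the base, with the y-facing walls full-width and the x-facing walls fitting between their inner faces.

The ladder is on the floor beside the table on its −x side. The open box is on top of the table.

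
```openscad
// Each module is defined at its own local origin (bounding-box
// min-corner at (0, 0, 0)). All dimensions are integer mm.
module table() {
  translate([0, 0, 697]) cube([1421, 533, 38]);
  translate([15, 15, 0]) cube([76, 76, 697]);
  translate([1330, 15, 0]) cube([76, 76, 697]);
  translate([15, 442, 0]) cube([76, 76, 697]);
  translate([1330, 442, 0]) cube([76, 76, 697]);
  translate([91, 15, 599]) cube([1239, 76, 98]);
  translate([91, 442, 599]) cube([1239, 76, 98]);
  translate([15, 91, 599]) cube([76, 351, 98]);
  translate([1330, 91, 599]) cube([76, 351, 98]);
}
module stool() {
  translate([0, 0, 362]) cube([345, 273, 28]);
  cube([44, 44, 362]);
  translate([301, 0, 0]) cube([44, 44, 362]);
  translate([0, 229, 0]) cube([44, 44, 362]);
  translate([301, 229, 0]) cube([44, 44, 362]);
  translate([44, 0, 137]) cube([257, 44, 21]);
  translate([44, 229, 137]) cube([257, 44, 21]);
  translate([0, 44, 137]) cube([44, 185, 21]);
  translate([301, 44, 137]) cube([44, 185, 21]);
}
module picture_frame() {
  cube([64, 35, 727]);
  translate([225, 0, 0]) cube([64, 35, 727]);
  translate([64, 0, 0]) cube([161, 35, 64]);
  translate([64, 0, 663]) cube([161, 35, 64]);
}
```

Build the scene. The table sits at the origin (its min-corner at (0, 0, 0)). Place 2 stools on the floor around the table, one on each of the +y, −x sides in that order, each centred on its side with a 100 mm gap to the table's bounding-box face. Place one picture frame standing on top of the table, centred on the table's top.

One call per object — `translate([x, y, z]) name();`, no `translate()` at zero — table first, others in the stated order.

table();
translate([538, 633, 0]) stool();
translate([-445, 130, 0]) stool();
translate([566, 249, 735]) picture_frame();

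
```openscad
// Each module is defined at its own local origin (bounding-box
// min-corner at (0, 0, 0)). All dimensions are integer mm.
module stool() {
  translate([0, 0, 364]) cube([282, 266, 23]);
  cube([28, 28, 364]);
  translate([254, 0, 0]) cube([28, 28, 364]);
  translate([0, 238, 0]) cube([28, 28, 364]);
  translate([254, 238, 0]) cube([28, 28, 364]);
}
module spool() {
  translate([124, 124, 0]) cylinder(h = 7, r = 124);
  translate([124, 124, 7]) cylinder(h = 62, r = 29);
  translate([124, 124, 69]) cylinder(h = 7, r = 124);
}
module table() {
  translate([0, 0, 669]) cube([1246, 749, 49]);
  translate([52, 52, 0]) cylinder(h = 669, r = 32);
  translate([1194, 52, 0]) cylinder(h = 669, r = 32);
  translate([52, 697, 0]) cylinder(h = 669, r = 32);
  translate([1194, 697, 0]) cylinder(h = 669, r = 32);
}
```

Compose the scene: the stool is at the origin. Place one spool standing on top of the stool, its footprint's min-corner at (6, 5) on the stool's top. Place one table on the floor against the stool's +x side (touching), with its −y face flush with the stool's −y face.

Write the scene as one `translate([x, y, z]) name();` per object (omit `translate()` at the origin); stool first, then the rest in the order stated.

stool();
translate([6, 5, 387]) spool();
translate([282, 0, 0]) table();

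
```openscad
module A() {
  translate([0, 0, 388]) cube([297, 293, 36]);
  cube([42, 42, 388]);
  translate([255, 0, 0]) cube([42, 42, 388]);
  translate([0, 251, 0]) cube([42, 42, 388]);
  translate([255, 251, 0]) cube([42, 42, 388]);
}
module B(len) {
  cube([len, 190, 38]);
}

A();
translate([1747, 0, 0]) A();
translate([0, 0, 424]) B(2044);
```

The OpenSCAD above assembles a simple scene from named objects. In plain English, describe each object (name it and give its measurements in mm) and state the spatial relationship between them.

A is a four-legged stool. The seat is a 297×293×36 mm slab whose top surface is at z = 424 mm; four square legs, each 42×42 mm in cross-section, run from the floor (z = 0) to the underside of the seat, each flush with a corner of the seat.

B is a rectangular beam 2044 mm long (x), 190 mm deep (y), 38 mm thick (z).

The beam spans the tops of two stools placed 1450 mm apart, resting at z = 424 mm.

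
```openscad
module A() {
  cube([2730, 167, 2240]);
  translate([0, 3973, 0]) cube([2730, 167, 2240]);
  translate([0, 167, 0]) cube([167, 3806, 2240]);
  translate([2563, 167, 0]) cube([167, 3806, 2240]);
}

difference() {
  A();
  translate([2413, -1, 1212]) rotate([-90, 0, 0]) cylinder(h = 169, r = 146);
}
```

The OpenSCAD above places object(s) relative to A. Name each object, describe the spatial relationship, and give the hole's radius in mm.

The subtracted cylinder has r = 146 mm.

A is a house frame. The house frame has a circular hole through its front wall. The hole's radius is 146 mm.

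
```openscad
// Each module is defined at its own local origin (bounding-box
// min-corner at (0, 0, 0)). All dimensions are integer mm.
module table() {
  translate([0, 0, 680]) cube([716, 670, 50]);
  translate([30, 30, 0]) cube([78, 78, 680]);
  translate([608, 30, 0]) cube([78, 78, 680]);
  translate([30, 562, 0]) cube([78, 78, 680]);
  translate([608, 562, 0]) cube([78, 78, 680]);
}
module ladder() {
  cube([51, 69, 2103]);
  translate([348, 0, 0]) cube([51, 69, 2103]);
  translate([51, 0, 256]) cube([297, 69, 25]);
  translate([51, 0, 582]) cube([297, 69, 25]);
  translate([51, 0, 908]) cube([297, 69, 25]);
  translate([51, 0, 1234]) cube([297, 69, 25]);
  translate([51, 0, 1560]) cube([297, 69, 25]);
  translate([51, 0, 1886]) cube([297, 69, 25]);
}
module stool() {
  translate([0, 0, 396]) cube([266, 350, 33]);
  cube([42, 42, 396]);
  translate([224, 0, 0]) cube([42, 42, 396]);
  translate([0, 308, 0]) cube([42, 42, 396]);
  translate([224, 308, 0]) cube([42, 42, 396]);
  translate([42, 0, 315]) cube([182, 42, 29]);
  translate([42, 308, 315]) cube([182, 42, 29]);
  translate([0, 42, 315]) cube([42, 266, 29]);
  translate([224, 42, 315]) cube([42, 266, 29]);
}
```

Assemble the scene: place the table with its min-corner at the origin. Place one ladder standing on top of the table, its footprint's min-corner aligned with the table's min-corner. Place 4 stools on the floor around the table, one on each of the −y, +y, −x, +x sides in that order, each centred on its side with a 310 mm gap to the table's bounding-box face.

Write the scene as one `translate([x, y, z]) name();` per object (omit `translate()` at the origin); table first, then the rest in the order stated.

table();
translate([0, 0, 730]) ladder();
translate([225, -660, 0]) stool();
translate([225, 980, 0]) stool();
translate([-576, 160, 0]) stool();
translate([1026, 160, 0]) stool();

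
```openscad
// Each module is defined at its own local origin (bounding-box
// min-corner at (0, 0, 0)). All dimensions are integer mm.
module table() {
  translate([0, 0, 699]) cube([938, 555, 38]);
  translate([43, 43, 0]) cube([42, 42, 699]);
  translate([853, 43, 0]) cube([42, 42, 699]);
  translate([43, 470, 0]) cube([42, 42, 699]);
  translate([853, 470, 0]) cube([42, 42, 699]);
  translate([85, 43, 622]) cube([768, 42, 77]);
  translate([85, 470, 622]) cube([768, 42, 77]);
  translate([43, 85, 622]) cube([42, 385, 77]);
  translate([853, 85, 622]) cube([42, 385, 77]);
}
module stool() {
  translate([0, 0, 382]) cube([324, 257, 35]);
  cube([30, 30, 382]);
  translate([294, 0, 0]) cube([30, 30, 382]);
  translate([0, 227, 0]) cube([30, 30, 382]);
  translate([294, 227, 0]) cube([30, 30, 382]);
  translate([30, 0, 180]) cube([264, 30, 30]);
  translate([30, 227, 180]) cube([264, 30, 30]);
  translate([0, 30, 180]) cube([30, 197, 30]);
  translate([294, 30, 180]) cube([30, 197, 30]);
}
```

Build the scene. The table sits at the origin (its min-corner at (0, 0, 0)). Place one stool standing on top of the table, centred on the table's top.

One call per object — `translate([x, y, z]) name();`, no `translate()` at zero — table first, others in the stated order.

table();
translate([307, 149, 737]) stool();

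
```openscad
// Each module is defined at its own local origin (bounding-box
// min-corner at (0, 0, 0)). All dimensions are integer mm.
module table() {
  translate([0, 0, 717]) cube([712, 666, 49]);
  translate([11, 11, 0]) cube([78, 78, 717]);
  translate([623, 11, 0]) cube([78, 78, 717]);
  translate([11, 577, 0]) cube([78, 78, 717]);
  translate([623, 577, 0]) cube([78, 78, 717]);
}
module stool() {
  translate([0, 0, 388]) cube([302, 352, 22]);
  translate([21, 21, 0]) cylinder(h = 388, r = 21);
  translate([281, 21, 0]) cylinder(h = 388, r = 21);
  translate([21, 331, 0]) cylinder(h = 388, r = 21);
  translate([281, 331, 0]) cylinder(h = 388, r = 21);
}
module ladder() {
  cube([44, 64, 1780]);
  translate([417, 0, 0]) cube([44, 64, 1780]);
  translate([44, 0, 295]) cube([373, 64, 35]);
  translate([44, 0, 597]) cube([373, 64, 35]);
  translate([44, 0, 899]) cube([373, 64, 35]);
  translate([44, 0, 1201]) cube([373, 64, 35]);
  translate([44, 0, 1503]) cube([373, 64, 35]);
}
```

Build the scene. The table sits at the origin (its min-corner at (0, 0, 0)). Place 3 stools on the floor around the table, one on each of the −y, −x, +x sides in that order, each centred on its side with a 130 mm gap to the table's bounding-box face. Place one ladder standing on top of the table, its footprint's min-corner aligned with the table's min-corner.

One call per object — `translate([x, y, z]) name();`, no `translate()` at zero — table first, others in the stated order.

table();
translate([205, -482, 0]) stool();
translate([-432, 157, 0]) stool();
translate([842, 157, 0]) stool();
translate([0, 0, 766]) ladder();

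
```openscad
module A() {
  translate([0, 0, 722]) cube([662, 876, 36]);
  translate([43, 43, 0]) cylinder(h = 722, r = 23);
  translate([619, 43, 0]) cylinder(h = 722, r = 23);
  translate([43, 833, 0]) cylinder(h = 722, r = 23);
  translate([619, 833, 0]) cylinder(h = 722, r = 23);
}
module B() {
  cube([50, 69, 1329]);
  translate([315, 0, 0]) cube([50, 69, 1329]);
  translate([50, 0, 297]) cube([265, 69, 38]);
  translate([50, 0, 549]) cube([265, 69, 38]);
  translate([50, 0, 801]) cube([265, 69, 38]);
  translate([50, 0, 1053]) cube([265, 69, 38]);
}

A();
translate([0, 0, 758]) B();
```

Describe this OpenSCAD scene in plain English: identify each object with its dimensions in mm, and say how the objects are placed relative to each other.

A is a table: top 662 mm (x) × 876 mm (y), 36 mm thick, upper face at z = 758 mm, on four round legs of 46 mm diameter, each leg's bounding box inset 20 mm from the nearest pair of top edges, running from z = 0 to the bottom of the top.

B is a wooden ladder with two side rails of 50×69 mm section and 1329 mm height, set 365 mm apart overall. Between them run 4 rectangular rungs (69 mm deep, 38 mm thick), front faces flush with the rails' −y face. The bottom of the first rung is 297 mm above the floor and each subsequent rung is 252 mm higher than the one below.

The ladder is on top of the table.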